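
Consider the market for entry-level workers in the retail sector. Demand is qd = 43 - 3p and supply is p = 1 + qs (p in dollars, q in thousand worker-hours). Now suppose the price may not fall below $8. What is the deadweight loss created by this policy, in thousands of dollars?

0

Rearranging supply gives qs = p - 1. Without the control the market clears where 43 - 3p = p - 1, i.e. p* = 11 and q* = 10.
The floor of 8 is below the equilibrium price 11, so it is not binding; the market clears at p* = 11, q* = 10.
Since the control does not bind, no trades are prevented and deadweight loss is zero.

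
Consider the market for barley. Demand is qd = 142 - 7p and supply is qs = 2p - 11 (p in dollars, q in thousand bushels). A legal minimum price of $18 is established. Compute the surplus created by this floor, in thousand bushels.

9

In a free market, 142 - 7p = 2p - 11 gives the equilibrium p* = 17, q* = 23.
The floor of 18 is above the equilibrium price 17, so it binds.
At p = 18: qd = 142 - 7·18 = 16 and qs = 2·18 - 11 = 25.
Surplus = qs - qd = 25 - 16 = 9.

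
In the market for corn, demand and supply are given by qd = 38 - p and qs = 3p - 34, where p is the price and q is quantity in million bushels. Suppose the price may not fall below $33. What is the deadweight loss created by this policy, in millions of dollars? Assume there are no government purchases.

Equilibrium: 38 - p = 3p - 34, so 72 = 4p and p* = 18, q* = 20.
Because the floor (33) lies above the market-clearing price, it is binding.
At p = 33: qd = 38 - 33 = 5 and qs = 3·33 - 34 = 65.
Quantity traded falls to 5. At q = 5 the demand price is 38 - 5 = 33 and the supply price is (34 + 5)/3 = 13.
Deadweight loss = ½ · (33 - 13) · (20 - 5) = ½ · 20 · 15 = 150.

150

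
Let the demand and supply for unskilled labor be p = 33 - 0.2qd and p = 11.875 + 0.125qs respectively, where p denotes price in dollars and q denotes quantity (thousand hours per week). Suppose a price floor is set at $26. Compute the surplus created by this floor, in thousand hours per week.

78

Rearranging demand gives qd = 165 - 5p; rearranging supply gives qs = 8p - 95. Without the control the market clears where 165 - 5p = 8p - 95, i.e. p* = 20 and q* = 65.
Because the floor (26) lies above the market-clearing price, it is binding.
At p = 26: qd = 165 - 5·26 = 35 and qs = 8·26 - 95 = 113.
Surplus = qs - qd = 113 - 35 = 78.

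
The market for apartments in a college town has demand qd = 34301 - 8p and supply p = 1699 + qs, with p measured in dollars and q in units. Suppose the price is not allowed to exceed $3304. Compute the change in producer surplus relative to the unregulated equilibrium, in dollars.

Rearranging supply gives qs = p - 1699. Setting quantity demanded equal to quantity supplied, 34301 - 8p = p - 1699, gives p* = 4000 and q* = 2301.
Since 3304 < 4000, the ceiling is binding.
At p = 3304: qd = 34301 - 8·3304 = 7869 and qs = 3304 - 1699 = 1605.
Producer surplus without the control is ½ · (4000 - 1699) · 2301 = 2647300.5.
With the ceiling, producers sell 1605 units at 3304, so PS = ½ · (3304 - 1699) · 1605 = 1288012.5.
Change in producer surplus = 1288012.5 - 2647300.5 = -1359288.

-1359288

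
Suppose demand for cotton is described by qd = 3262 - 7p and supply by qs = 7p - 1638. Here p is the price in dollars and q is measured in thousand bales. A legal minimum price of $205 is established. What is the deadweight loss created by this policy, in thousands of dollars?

Equilibrium: 3262 - 7p = 7p - 1638, so 4900 = 14p and p* = 350, q* = 812.
The floor of 205 is below the equilibrium price 350, so it is not binding; the market clears at p* = 350, q* = 812.
Since the control does not bind, no trades are prevented and deadweight loss is zero.

0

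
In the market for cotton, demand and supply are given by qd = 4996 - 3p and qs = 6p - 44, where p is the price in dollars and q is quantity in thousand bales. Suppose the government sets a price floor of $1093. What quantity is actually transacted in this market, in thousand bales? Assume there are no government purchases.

1717

Equilibrium: 4996 - 3p = 6p - 44, so 5040 = 9p and p* = 560, q* = 3316.
Since 1093 > 560, the floor is binding.
At p = 1093: qd = 4996 - 3·1093 = 1717 and qs = 6·1093 - 44 = 6514.
The quantity actually transacted is the short side, demand: 1717.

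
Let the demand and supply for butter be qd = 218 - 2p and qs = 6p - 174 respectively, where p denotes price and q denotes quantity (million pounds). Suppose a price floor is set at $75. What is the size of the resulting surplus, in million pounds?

Setting quantity demanded equal to quantity supplied, 218 - 2p = 6p - 174, gives p* = 49 and q* = 120.
Because the floor (75) lies above the market-clearing price, it is binding.
At p = 75: qd = 218 - 2·75 = 68 and qs = 6·75 - 174 = 276.
Surplus = qs - qd = 276 - 68 = 208.

208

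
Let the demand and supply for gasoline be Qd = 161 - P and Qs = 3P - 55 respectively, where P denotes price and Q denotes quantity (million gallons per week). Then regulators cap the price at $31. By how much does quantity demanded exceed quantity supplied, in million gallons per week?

92

Equilibrium: 161 - P = 3P - 55, so 216 = 4P and P* = 54, Q* = 107.
The ceiling of 31 is below the equilibrium price 54, so it binds.
At P = 31: Qd = 161 - 31 = 130 and Qs = 3·31 - 55 = 38.
Shortage = Qd - Qs = 130 - 38 = 92.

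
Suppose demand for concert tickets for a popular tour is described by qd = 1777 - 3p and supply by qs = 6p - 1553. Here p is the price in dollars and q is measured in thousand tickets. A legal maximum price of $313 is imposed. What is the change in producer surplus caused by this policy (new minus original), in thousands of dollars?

Equilibrium: 1777 - 3p = 6p - 1553, so 3330 = 9p and p* = 370, q* = 667.
Because the ceiling (313) lies below the market-clearing price, it is binding.
At p = 313: qd = 1777 - 3·313 = 838 and qs = 6·313 - 1553 = 325.
Producer surplus without the control is ½ · (370 - 1553/6) · 667 = 444889/12.
With the ceiling, producers sell 325 units at 313, so PS = ½ · (313 - 1553/6) · 325 = 105625/12.
Change in producer surplus = 105625/12 - 444889/12 = -28272.

-28272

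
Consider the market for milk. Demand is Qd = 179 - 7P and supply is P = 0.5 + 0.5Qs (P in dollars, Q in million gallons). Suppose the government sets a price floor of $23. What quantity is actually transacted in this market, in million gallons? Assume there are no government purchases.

18

Rearranging supply gives Qs = 2P - 1. In a free market, 179 - 7P = 2P - 1 gives the equilibrium P* = 20, Q* = 39.
Since 23 > 20, the floor is binding.
At P = 23: Qd = 179 - 7·23 = 18 and Qs = 2·23 - 1 = 45.
The quantity actually transacted is the short side, demand: 18.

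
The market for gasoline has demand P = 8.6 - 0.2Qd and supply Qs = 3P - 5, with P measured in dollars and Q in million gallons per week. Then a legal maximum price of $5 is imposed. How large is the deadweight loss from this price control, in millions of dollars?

Rearranging demand gives Qd = 43 - 5P. Without the control the market clears where 43 - 5P = 3P - 5, i.e. P* = 6 and Q* = 13.
Since 5 < 6, the ceiling is binding.
At P = 5: Qd = 43 - 5·5 = 18 and Qs = 3·5 - 5 = 10.
Quantity traded falls to 10. At Q = 10 the demand price is (43 - 10)/5 = 6.6 and the supply price is (5 + 10)/3 = 5.
Deadweight loss = ½ · (6.6 - 5) · (13 - 10) = ½ · 1.6 · 3 = 2.4.

2.4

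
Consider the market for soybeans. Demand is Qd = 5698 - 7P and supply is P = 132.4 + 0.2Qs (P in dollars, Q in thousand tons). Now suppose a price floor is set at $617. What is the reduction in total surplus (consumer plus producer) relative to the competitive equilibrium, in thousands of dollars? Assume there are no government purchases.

Rearranging supply gives Qs = 5P - 662. In a free market, 5698 - 7P = 5P - 662 gives the equilibrium P* = 530, Q* = 1988.
The floor of 617 is above the equilibrium price 530, so it binds.
At P = 617: Qd = 5698 - 7·617 = 1379 and Qs = 5·617 - 662 = 2423.
Quantity traded falls to 1379. At Q = 1379 the demand price is (5698 - 1379)/7 = 617 and the supply price is (662 + 1379)/5 = 408.2.
Deadweight loss = ½ · (617 - 408.2) · (1988 - 1379) = ½ · 208.8 · 609 = 63579.6.

63579.6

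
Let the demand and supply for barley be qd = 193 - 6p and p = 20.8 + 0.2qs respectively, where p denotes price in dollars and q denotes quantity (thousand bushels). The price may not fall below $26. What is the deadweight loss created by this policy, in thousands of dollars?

0

Rearranging supply gives qs = 5p - 104. Without the control the market clears where 193 - 6p = 5p - 104, i.e. p* = 27 and q* = 31.
Since 26 is below p* = 27, the floor does not bind and the free-market outcome prevails.
Since the control does not bind, no trades are prevented and deadweight loss is zero.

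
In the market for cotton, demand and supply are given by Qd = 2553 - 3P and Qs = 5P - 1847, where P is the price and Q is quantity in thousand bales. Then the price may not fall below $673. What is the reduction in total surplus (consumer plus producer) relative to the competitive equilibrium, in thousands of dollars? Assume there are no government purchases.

36309.6

In a free market, 2553 - 3P = 5P - 1847 gives the equilibrium P* = 550, Q* = 903.
Because the floor (673) lies above the market-clearing price, it is binding.
At P = 673: Qd = 2553 - 3·673 = 534 and Qs = 5·673 - 1847 = 1518.
Quantity traded falls to 534. At Q = 534 the demand price is (2553 - 534)/3 = 673 and the supply price is (1847 + 534)/5 = 476.2.
Deadweight loss = ½ · (673 - 476.2) · (903 - 534) = ½ · 196.8 · 369 = 36309.6.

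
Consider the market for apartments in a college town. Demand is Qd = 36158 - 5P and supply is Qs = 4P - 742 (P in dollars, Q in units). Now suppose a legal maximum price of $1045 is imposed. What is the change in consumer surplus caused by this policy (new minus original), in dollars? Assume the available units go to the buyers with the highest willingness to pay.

Without the control the market clears where 36158 - 5P = 4P - 742, i.e. P* = 4100 and Q* = 15658.
The ceiling of 1045 is below the equilibrium price 4100, so it binds.
At P = 1045: Qd = 36158 - 5·1045 = 30933 and Qs = 4·1045 - 742 = 3438.
Consumer surplus without the control is ½ · (7231.6 - 4100) · 15658 = 24517296.4.
With the ceiling, 3438 units are sold at 1045 (assume they go to the highest-value buyers). The demand price at Q = 3438 is 6544, so CS = ½ · [(7231.6 - 1045) + (6544 - 1045)] · 3438 = 20087546.4.
Change in consumer surplus = 20087546.4 - 24517296.4 = -4429750.

-4429750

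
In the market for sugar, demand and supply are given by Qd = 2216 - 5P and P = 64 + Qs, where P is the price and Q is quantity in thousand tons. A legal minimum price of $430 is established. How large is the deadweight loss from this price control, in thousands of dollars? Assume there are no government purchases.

37500

Rearranging supply gives Qs = P - 64. Setting quantity demanded equal to quantity supplied, 2216 - 5P = P - 64, gives P* = 380 and Q* = 316.
Since 430 > 380, the floor is binding.
At P = 430: Qd = 2216 - 5·430 = 66 and Qs = 430 - 64 = 366.
Quantity traded falls to 66. At Q = 66 the demand price is (2216 - 66)/5 = 430 and the supply price is 64 + 66 = 130.
Deadweight loss = ½ · (430 - 130) · (316 - 66) = ½ · 300 · 250 = 37500.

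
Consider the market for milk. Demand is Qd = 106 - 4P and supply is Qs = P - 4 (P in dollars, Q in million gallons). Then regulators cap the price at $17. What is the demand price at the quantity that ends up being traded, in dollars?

23.25

Equilibrium: 106 - 4P = P - 4, so 110 = 5P and P* = 22, Q* = 18.
Because the ceiling (17) lies below the market-clearing price, it is binding.
At P = 17: Qd = 106 - 4·17 = 38 and Qs = 17 - 4 = 13.
Only 13 units reach the market. On the demand curve, the marginal buyer's willingness to pay at Q = 13 is (106 - 13)/4 = 23.25.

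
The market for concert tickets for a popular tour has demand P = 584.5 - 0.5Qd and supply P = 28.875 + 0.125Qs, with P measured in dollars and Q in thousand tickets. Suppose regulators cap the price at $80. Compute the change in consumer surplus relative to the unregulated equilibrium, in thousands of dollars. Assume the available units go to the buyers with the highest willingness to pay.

Rearranging demand gives Qd = 1169 - 2P; rearranging supply gives Qs = 8P - 231. Equilibrium: 1169 - 2P = 8P - 231, so 1400 = 10P and P* = 140, Q* = 889.
Since 80 < 140, the ceiling is binding.
At P = 80: Qd = 1169 - 2·80 = 1009 and Qs = 8·80 - 231 = 409.
Consumer surplus without the control is ½ · (584.5 - 140) · 889 = 197580.25.
With the ceiling, 409 units are sold at 80 (assume they go to the highest-value buyers). The demand price at Q = 409 is 380, so CS = ½ · [(584.5 - 80) + (380 - 80)] · 409 = 164520.25.
Change in consumer surplus = 164520.25 - 197580.25 = -33060.

-33060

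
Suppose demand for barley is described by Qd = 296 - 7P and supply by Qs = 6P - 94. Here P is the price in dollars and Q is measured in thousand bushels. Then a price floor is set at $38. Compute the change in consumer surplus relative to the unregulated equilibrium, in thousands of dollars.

-464

Setting quantity demanded equal to quantity supplied, 296 - 7P = 6P - 94, gives P* = 30 and Q* = 86.
Since 38 > 30, the floor is binding.
At P = 38: Qd = 296 - 7·38 = 30 and Qs = 6·38 - 94 = 134.
Consumer surplus without the control is ½ · (296/7 - 30) · 86 = 3698/7.
With the floor, consumers buy 30 units at 38, so CS = ½ · (296/7 - 38) · 30 = 450/7.
Change in consumer surplus = 450/7 - 3698/7 = -464.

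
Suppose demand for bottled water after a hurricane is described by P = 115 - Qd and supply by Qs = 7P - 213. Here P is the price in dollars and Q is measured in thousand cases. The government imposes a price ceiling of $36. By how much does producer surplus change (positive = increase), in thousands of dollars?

-282.5

Rearranging demand gives Qd = 115 - P. Equilibrium: 115 - P = 7P - 213, so 328 = 8P and P* = 41, Q* = 74.
The ceiling of 36 is below the equilibrium price 41, so it binds.
At P = 36: Qd = 115 - 36 = 79 and Qs = 7·36 - 213 = 39.
Producer surplus without the control is ½ · (41 - 213/7) · 74 = 2738/7.
With the ceiling, producers sell 39 units at 36, so PS = ½ · (36 - 213/7) · 39 = 1521/14.
Change in producer surplus = 1521/14 - 2738/7 = -282.5.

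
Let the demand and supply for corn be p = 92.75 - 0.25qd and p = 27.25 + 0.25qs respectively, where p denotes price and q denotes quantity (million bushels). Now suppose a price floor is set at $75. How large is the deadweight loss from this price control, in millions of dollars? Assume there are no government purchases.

Rearranging demand gives qd = 371 - 4p; rearranging supply gives qs = 4p - 109. In a free market, 371 - 4p = 4p - 109 gives the equilibrium p* = 60, q* = 131.
Because the floor (75) lies above the market-clearing price, it is binding.
At p = 75: qd = 371 - 4·75 = 71 and qs = 4·75 - 109 = 191.
Quantity traded falls to 71. At q = 71 the demand price is (371 - 71)/4 = 75 and the supply price is (109 + 71)/4 = 45.
Deadweight loss = ½ · (75 - 45) · (131 - 71) = ½ · 30 · 60 = 900.

900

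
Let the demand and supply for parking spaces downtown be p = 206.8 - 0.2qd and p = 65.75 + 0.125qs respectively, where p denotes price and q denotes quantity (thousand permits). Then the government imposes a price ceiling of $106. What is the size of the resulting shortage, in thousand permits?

182

Rearranging demand gives qd = 1034 - 5p; rearranging supply gives qs = 8p - 526. Setting quantity demanded equal to quantity supplied, 1034 - 5p = 8p - 526, gives p* = 120 and q* = 434.
The ceiling of 106 is below the equilibrium price 120, so it binds.
At p = 106: qd = 1034 - 5·106 = 504 and qs = 8·106 - 526 = 322.
Shortage = qd - qs = 504 - 322 = 182.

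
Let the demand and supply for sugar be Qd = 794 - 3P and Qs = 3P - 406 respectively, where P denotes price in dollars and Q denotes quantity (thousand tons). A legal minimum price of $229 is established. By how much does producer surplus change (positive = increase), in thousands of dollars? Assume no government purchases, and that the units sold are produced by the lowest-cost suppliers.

1841.5

Without the control the market clears where 794 - 3P = 3P - 406, i.e. P* = 200 and Q* = 194.
Because the floor (229) lies above the market-clearing price, it is binding.
At P = 229: Qd = 794 - 3·229 = 107 and Qs = 3·229 - 406 = 281.
Producer surplus without the control is ½ · (200 - 406/3) · 194 = 18818/3.
With the floor, 107 units are sold at 229. The supply price at Q = 107 is 171, so PS = ½ · [(229 - 406/3) + (229 - 171)] · 107 = 48685/6.
Change in producer surplus = 48685/6 - 18818/3 = 1841.5.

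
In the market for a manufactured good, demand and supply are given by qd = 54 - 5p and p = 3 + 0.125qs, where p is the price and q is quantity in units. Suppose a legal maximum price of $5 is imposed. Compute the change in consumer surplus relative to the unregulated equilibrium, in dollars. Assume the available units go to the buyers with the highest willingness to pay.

Rearranging supply gives qs = 8p - 24. Equilibrium: 54 - 5p = 8p - 24, so 78 = 13p and p* = 6, q* = 24.
Since 5 < 6, the ceiling is binding.
At p = 5: qd = 54 - 5·5 = 29 and qs = 8·5 - 24 = 16.
Consumer surplus without the control is ½ · (10.8 - 6) · 24 = 57.6.
With the ceiling, 16 units are sold at 5 (assume they go to the highest-value buyers). The demand price at q = 16 is 7.6, so CS = ½ · [(10.8 - 5) + (7.6 - 5)] · 16 = 67.2.
Change in consumer surplus = 67.2 - 57.6 = 9.6.

9.6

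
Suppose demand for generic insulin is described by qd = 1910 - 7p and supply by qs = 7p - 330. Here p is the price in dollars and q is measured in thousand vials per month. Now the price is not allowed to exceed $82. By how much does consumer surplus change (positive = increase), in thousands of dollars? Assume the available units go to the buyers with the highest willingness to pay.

-2262

Equilibrium: 1910 - 7p = 7p - 330, so 2240 = 14p and p* = 160, q* = 790.
Because the ceiling (82) lies below the market-clearing price, it is binding.
At p = 82: qd = 1910 - 7·82 = 1336 and qs = 7·82 - 330 = 244.
Consumer surplus without the control is ½ · (1910/7 - 160) · 790 = 312050/7.
With the ceiling, 244 units are sold at 82 (assume they go to the highest-value buyers). The demand price at q = 244 is 238, so CS = ½ · [(1910/7 - 82) + (238 - 82)] · 244 = 296216/7.
Change in consumer surplus = 296216/7 - 312050/7 = -2262.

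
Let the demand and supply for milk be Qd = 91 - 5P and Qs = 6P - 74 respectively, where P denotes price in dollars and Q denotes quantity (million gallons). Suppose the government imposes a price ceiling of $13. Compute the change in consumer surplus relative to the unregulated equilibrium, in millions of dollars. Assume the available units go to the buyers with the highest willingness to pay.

-6.4

Equilibrium: 91 - 5P = 6P - 74, so 165 = 11P and P* = 15, Q* = 16.
Since 13 < 15, the ceiling is binding.
At P = 13: Qd = 91 - 5·13 = 26 and Qs = 6·13 - 74 = 4.
Consumer surplus without the control is ½ · (18.2 - 15) · 16 = 25.6.
With the ceiling, 4 units are sold at 13 (assume they go to the highest-value buyers). The demand price at Q = 4 is 17.4, so CS = ½ · [(18.2 - 13) + (17.4 - 13)] · 4 = 19.2.
Change in consumer surplus = 19.2 - 25.6 = -6.4.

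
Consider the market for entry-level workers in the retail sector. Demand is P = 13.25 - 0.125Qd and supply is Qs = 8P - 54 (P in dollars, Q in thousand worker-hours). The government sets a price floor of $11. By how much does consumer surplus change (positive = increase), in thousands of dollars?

Rearranging demand gives Qd = 106 - 8P. Without the control the market clears where 106 - 8P = 8P - 54, i.e. P* = 10 and Q* = 26.
The floor of 11 is above the equilibrium price 10, so it binds.
At P = 11: Qd = 106 - 8·11 = 18 and Qs = 8·11 - 54 = 34.
Consumer surplus without the control is ½ · (13.25 - 10) · 26 = 42.25.
With the floor, consumers buy 18 units at 11, so CS = ½ · (13.25 - 11) · 18 = 20.25.
Change in consumer surplus = 20.25 - 42.25 = -22.

-22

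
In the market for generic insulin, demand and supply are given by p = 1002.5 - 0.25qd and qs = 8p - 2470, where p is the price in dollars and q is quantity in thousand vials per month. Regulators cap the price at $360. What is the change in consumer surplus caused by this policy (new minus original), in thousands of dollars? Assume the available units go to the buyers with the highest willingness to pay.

Rearranging demand gives qd = 4010 - 4p. Without the control the market clears where 4010 - 4p = 8p - 2470, i.e. p* = 540 and q* = 1850.
Because the ceiling (360) lies below the market-clearing price, it is binding.
At p = 360: qd = 4010 - 4·360 = 2570 and qs = 8·360 - 2470 = 410.
Consumer surplus without the control is ½ · (1002.5 - 540) · 1850 = 427812.5.
With the ceiling, 410 units are sold at 360 (assume they go to the highest-value buyers). The demand price at q = 410 is 900, so CS = ½ · [(1002.5 - 360) + (900 - 360)] · 410 = 242412.5.
Change in consumer surplus = 242412.5 - 427812.5 = -185400.

-185400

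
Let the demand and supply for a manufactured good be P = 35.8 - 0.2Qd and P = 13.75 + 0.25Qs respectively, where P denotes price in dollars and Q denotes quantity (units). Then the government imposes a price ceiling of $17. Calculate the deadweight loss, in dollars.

291.6

Rearranging demand gives Qd = 179 - 5P; rearranging supply gives Qs = 4P - 55. Setting quantity demanded equal to quantity supplied, 179 - 5P = 4P - 55, gives P* = 26 and Q* = 49.
The ceiling of 17 is below the equilibrium price 26, so it binds.
At P = 17: Qd = 179 - 5·17 = 94 and Qs = 4·17 - 55 = 13.
Quantity traded falls to 13. At Q = 13 the demand price is (179 - 13)/5 = 33.2 and the supply price is (55 + 13)/4 = 17.
Deadweight loss = ½ · (33.2 - 17) · (49 - 13) = ½ · 16.2 · 36 = 291.6.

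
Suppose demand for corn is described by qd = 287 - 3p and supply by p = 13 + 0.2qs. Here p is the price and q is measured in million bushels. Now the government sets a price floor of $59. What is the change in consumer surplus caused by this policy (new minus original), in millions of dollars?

-1987.5

Rearranging supply gives qs = 5p - 65. In a free market, 287 - 3p = 5p - 65 gives the equilibrium p* = 44, q* = 155.
Since 59 > 44, the floor is binding.
At p = 59: qd = 287 - 3·59 = 110 and qs = 5·59 - 65 = 230.
Consumer surplus without the control is ½ · (287/3 - 44) · 155 = 24025/6.
With the floor, consumers buy 110 units at 59, so CS = ½ · (287/3 - 59) · 110 = 6050/3.
Change in consumer surplus = 6050/3 - 24025/6 = -1987.5.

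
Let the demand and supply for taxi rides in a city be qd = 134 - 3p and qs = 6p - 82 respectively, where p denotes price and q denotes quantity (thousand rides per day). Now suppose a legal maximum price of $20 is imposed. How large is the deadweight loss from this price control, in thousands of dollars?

Without the control the market clears where 134 - 3p = 6p - 82, i.e. p* = 24 and q* = 62.
Because the ceiling (20) lies below the market-clearing price, it is binding.
At p = 20: qd = 134 - 3·20 = 74 and qs = 6·20 - 82 = 38.
Quantity traded falls to 38. At q = 38 the demand price is (134 - 38)/3 = 32 and the supply price is (82 + 38)/6 = 20.
Deadweight loss = ½ · (32 - 20) · (62 - 38) = ½ · 12 · 24 = 144.

144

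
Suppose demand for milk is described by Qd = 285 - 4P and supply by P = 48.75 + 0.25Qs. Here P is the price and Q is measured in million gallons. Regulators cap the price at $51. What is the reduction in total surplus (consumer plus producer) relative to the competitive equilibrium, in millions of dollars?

324

Rearranging supply gives Qs = 4P - 195. Without the control the market clears where 285 - 4P = 4P - 195, i.e. P* = 60 and Q* = 45.
Since 51 < 60, the ceiling is binding.
At P = 51: Qd = 285 - 4·51 = 81 and Qs = 4·51 - 195 = 9.
Quantity traded falls to 9. At Q = 9 the demand price is (285 - 9)/4 = 69 and the supply price is (195 + 9)/4 = 51.
Deadweight loss = ½ · (69 - 51) · (45 - 9) = ½ · 18 · 36 = 324.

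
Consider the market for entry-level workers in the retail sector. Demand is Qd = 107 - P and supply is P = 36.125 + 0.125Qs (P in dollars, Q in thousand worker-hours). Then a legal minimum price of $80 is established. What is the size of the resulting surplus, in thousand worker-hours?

324

Rearranging supply gives Qs = 8P - 289. Equilibrium: 107 - P = 8P - 289, so 396 = 9P and P* = 44, Q* = 63.
Because the floor (80) lies above the market-clearing price, it is binding.
At P = 80: Qd = 107 - 80 = 27 and Qs = 8·80 - 289 = 351.
Surplus = Qs - Qd = 351 - 27 = 324.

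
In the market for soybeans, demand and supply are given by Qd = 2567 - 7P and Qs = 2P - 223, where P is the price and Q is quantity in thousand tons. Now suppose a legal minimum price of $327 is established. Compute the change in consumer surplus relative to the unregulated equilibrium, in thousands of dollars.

Equilibrium: 2567 - 7P = 2P - 223, so 2790 = 9P and P* = 310, Q* = 397.
Since 327 > 310, the floor is binding.
At P = 327: Qd = 2567 - 7·327 = 278 and Qs = 2·327 - 223 = 431.
Consumer surplus without the control is ½ · (2567/7 - 310) · 397 = 157609/14.
With the floor, consumers buy 278 units at 327, so CS = ½ · (2567/7 - 327) · 278 = 38642/7.
Change in consumer surplus = 38642/7 - 157609/14 = -5737.5.

-5737.5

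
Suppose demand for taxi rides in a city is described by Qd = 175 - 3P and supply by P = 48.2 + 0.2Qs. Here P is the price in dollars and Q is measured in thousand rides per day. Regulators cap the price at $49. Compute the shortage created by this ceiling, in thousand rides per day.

Rearranging supply gives Qs = 5P - 241. In a free market, 175 - 3P = 5P - 241 gives the equilibrium P* = 52, Q* = 19.
Since 49 < 52, the ceiling is binding.
At P = 49: Qd = 175 - 3·49 = 28 and Qs = 5·49 - 241 = 4.
Shortage = Qd - Qs = 28 - 4 = 24.

24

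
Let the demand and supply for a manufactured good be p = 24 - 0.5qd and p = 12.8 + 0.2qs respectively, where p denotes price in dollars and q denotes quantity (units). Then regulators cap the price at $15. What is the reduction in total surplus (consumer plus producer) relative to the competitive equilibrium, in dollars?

8.75

Rearranging demand gives qd = 48 - 2p; rearranging supply gives qs = 5p - 64. Setting quantity demanded equal to quantity supplied, 48 - 2p = 5p - 64, gives p* = 16 and q* = 16.
Because the ceiling (15) lies below the market-clearing price, it is binding.
At p = 15: qd = 48 - 2·15 = 18 and qs = 5·15 - 64 = 11.
Quantity traded falls to 11. At q = 11 the demand price is (48 - 11)/2 = 18.5 and the supply price is (64 + 11)/5 = 15.
Deadweight loss = ½ · (18.5 - 15) · (16 - 11) = ½ · 3.5 · 5 = 8.75.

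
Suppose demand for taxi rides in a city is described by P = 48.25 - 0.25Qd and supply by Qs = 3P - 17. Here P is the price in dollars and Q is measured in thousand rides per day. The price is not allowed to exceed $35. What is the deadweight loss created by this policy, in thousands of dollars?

Rearranging demand gives Qd = 193 - 4P. In a free market, 193 - 4P = 3P - 17 gives the equilibrium P* = 30, Q* = 73.
Since 35 is above P* = 30, the ceiling does not bind and the free-market outcome prevails.
Since the control does not bind, no trades are prevented and deadweight loss is zero.

0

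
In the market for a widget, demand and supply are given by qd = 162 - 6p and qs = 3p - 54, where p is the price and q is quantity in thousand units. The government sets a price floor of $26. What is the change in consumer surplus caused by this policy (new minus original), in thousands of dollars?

-24

Without the control the market clears where 162 - 6p = 3p - 54, i.e. p* = 24 and q* = 18.
The floor of 26 is above the equilibrium price 24, so it binds.
At p = 26: qd = 162 - 6·26 = 6 and qs = 3·26 - 54 = 24.
Consumer surplus without the control is ½ · (27 - 24) · 18 = 27.
With the floor, consumers buy 6 units at 26, so CS = ½ · (27 - 26) · 6 = 3.
Change in consumer surplus = 3 - 27 = -24.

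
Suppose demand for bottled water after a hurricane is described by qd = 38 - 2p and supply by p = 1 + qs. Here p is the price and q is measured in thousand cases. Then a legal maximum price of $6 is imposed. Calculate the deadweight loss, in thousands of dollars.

Rearranging supply gives qs = p - 1. In a free market, 38 - 2p = p - 1 gives the equilibrium p* = 13, q* = 12.
Because the ceiling (6) lies below the market-clearing price, it is binding.
At p = 6: qd = 38 - 2·6 = 26 and qs = 6 - 1 = 5.
Quantity traded falls to 5. At q = 5 the demand price is (38 - 5)/2 = 16.5 and the supply price is 1 + 5 = 6.
Deadweight loss = ½ · (16.5 - 6) · (12 - 5) = ½ · 10.5 · 7 = 36.75.

36.75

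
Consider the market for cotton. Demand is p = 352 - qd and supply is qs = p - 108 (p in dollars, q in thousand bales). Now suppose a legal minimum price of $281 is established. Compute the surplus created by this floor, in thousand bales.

Rearranging demand gives qd = 352 - p. In a free market, 352 - p = p - 108 gives the equilibrium p* = 230, q* = 122.
Because the floor (281) lies above the market-clearing price, it is binding.
At p = 281: qd = 352 - 281 = 71 and qs = 281 - 108 = 173.
Surplus = qs - qd = 173 - 71 = 102.

102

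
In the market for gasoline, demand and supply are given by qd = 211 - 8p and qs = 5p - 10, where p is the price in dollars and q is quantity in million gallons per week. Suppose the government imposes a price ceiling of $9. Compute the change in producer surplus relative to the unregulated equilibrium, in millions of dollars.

Equilibrium: 211 - 8p = 5p - 10, so 221 = 13p and p* = 17, q* = 75.
The ceiling of 9 is below the equilibrium price 17, so it binds.
At p = 9: qd = 211 - 8·9 = 139 and qs = 5·9 - 10 = 35.
Producer surplus without the control is ½ · (17 - 2) · 75 = 562.5.
With the ceiling, producers sell 35 units at 9, so PS = ½ · (9 - 2) · 35 = 122.5.
Change in producer surplus = 122.5 - 562.5 = -440.

-440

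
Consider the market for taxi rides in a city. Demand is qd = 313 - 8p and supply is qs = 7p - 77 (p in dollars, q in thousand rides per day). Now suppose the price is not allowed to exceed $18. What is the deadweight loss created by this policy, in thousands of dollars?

420

Setting quantity demanded equal to quantity supplied, 313 - 8p = 7p - 77, gives p* = 26 and q* = 105.
Because the ceiling (18) lies below the market-clearing price, it is binding.
At p = 18: qd = 313 - 8·18 = 169 and qs = 7·18 - 77 = 49.
Quantity traded falls to 49. At q = 49 the demand price is (313 - 49)/8 = 33 and the supply price is (77 + 49)/7 = 18.
Deadweight loss = ½ · (33 - 18) · (105 - 49) = ½ · 15 · 56 = 420.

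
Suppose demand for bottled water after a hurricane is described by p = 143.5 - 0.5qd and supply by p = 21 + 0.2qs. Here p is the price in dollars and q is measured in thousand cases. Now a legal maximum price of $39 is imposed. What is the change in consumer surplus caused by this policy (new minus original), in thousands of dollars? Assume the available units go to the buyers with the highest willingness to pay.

-276.25

Rearranging demand gives qd = 287 - 2p; rearranging supply gives qs = 5p - 105. Equilibrium: 287 - 2p = 5p - 105, so 392 = 7p and p* = 56, q* = 175.
Since 39 < 56, the ceiling is binding.
At p = 39: qd = 287 - 2·39 = 209 and qs = 5·39 - 105 = 90.
Consumer surplus without the control is ½ · (143.5 - 56) · 175 = 7656.25.
With the ceiling, 90 units are sold at 39 (assume they go to the highest-value buyers). The demand price at q = 90 is 98.5, so CS = ½ · [(143.5 - 39) + (98.5 - 39)] · 90 = 7380.
Change in consumer surplus = 7380 - 7656.25 = -276.25.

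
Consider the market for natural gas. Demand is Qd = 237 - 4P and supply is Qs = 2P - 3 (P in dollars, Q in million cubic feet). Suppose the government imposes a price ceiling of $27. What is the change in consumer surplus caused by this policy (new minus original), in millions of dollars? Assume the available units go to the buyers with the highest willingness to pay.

578.5

Setting quantity demanded equal to quantity supplied, 237 - 4P = 2P - 3, gives P* = 40 and Q* = 77.
Since 27 < 40, the ceiling is binding.
At P = 27: Qd = 237 - 4·27 = 129 and Qs = 2·27 - 3 = 51.
Consumer surplus without the control is ½ · (59.25 - 40) · 77 = 741.125.
With the ceiling, 51 units are sold at 27 (assume they go to the highest-value buyers). The demand price at Q = 51 is 46.5, so CS = ½ · [(59.25 - 27) + (46.5 - 27)] · 51 = 1319.625.
Change in consumer surplus = 1319.625 - 741.125 = 578.5.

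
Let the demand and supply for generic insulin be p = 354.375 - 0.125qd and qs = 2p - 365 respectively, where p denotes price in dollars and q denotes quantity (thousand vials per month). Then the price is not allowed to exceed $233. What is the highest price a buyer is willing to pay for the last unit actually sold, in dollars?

341.75

Rearranging demand gives qd = 2835 - 8p. Equilibrium: 2835 - 8p = 2p - 365, so 3200 = 10p and p* = 320, q* = 275.
Since 233 < 320, the ceiling is binding.
At p = 233: qd = 2835 - 8·233 = 971 and qs = 2·233 - 365 = 101.
Only 101 units reach the market. On the demand curve, the marginal buyer's willingness to pay at q = 101 is (2835 - 101)/8 = 341.75.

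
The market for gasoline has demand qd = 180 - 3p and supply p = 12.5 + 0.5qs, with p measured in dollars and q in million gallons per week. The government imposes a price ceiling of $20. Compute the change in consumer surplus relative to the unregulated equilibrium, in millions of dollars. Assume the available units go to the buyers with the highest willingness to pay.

21

Rearranging supply gives qs = 2p - 25. Without the control the market clears where 180 - 3p = 2p - 25, i.e. p* = 41 and q* = 57.
Because the ceiling (20) lies below the market-clearing price, it is binding.
At p = 20: qd = 180 - 3·20 = 120 and qs = 2·20 - 25 = 15.
Consumer surplus without the control is ½ · (60 - 41) · 57 = 541.5.
With the ceiling, 15 units are sold at 20 (assume they go to the highest-value buyers). The demand price at q = 15 is 55, so CS = ½ · [(60 - 20) + (55 - 20)] · 15 = 562.5.
Change in consumer surplus = 562.5 - 541.5 = 21.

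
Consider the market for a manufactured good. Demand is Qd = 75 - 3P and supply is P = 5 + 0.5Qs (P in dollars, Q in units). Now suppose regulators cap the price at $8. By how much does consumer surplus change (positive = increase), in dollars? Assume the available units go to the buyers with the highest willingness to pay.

0

Rearranging supply gives Qs = 2P - 10. Equilibrium: 75 - 3P = 2P - 10, so 85 = 5P and P* = 17, Q* = 24.
The ceiling of 8 is below the equilibrium price 17, so it binds.
At P = 8: Qd = 75 - 3·8 = 51 and Qs = 2·8 - 10 = 6.
Consumer surplus without the control is ½ · (25 - 17) · 24 = 96.
With the ceiling, 6 units are sold at 8 (assume they go to the highest-value buyers). The demand price at Q = 6 is 23, so CS = ½ · [(25 - 8) + (23 - 8)] · 6 = 96.
Change in consumer surplus = 96 - 96 = 0.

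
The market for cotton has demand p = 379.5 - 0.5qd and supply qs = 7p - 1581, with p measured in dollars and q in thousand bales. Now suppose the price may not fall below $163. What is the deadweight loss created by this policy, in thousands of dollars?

0

Rearranging demand gives qd = 759 - 2p. Without the control the market clears where 759 - 2p = 7p - 1581, i.e. p* = 260 and q* = 239.
Since 163 is below p* = 260, the floor does not bind and the free-market outcome prevails.
Since the control does not bind, no trades are prevented and deadweight loss is zero.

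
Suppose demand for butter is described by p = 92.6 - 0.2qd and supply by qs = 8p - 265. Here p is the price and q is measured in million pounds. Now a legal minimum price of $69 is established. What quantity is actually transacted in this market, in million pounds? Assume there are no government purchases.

Rearranging demand gives qd = 463 - 5p. Setting quantity demanded equal to quantity supplied, 463 - 5p = 8p - 265, gives p* = 56 and q* = 183.
The floor of 69 is above the equilibrium price 56, so it binds.
At p = 69: qd = 463 - 5·69 = 118 and qs = 8·69 - 265 = 287.
The quantity actually transacted is the short side, demand: 118.

118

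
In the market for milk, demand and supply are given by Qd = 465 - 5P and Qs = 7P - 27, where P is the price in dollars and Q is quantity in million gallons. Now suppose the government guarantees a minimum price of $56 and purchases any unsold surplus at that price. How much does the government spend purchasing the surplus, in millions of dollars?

10080

Setting quantity demanded equal to quantity supplied, 465 - 5P = 7P - 27, gives P* = 41 and Q* = 260.
Because the floor (56) lies above the market-clearing price, it is binding.
At P = 56: Qd = 465 - 5·56 = 185 and Qs = 7·56 - 27 = 365.
Surplus = Qs - Qd = 180.
Government expenditure = surplus × support price = 180 × 56 = 10080.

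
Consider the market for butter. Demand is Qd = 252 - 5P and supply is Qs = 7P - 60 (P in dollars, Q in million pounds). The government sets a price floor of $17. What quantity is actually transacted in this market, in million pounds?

Setting quantity demanded equal to quantity supplied, 252 - 5P = 7P - 60, gives P* = 26 and Q* = 122.
Since 17 is below P* = 26, the floor does not bind and the free-market outcome prevails.

122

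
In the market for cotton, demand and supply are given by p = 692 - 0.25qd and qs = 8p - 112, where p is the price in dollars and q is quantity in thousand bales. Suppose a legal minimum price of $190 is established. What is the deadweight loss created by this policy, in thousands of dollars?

Rearranging demand gives qd = 2768 - 4p. Without the control the market clears where 2768 - 4p = 8p - 112, i.e. p* = 240 and q* = 1808.
Since 190 is below p* = 240, the floor does not bind and the free-market outcome prevails.
Since the control does not bind, no trades are prevented and deadweight loss is zero.

0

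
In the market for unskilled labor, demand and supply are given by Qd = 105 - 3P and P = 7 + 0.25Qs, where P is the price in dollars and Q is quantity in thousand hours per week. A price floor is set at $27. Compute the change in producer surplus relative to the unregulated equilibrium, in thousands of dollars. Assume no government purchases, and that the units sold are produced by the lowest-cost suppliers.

120

Rearranging supply gives Qs = 4P - 28. Without the control the market clears where 105 - 3P = 4P - 28, i.e. P* = 19 and Q* = 48.
Since 27 > 19, the floor is binding.
At P = 27: Qd = 105 - 3·27 = 24 and Qs = 4·27 - 28 = 80.
Producer surplus without the control is ½ · (19 - 7) · 48 = 288.
With the floor, 24 units are sold at 27. The supply price at Q = 24 is 13, so PS = ½ · [(27 - 7) + (27 - 13)] · 24 = 408.
Change in producer surplus = 408 - 288 = 120.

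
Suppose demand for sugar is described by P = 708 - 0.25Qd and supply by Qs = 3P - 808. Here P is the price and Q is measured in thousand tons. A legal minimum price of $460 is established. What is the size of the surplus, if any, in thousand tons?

0

Rearranging demand gives Qd = 2832 - 4P. Setting quantity demanded equal to quantity supplied, 2832 - 4P = 3P - 808, gives P* = 520 and Q* = 752.
The floor of 460 is below the equilibrium price 520, so it is not binding; the market clears at P* = 520, Q* = 752.
Since the control does not bind, there is no surplus.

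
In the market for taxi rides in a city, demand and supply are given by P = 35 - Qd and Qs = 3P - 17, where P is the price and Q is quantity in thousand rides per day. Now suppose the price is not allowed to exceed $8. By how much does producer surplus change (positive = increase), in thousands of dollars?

Rearranging demand gives Qd = 35 - P. Equilibrium: 35 - P = 3P - 17, so 52 = 4P and P* = 13, Q* = 22.
Because the ceiling (8) lies below the market-clearing price, it is binding.
At P = 8: Qd = 35 - 8 = 27 and Qs = 3·8 - 17 = 7.
Producer surplus without the control is ½ · (13 - 17/3) · 22 = 242/3.
With the ceiling, producers sell 7 units at 8, so PS = ½ · (8 - 17/3) · 7 = 49/6.
Change in producer surplus = 49/6 - 242/3 = -72.5.

-72.5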